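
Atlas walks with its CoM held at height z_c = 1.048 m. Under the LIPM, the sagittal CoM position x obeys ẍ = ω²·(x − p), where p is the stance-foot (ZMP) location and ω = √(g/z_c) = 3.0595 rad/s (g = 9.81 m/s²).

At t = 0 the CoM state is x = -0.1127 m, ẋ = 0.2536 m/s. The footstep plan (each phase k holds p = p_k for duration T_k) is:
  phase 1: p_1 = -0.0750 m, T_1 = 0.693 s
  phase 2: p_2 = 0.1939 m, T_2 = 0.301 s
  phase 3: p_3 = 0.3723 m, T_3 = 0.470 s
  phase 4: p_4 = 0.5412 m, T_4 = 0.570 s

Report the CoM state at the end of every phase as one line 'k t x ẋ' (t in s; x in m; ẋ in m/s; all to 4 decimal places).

phase 1: p=-0.0750, T=0.693, ωT=2.120233, cosh=4.226543, sinh=4.106540; start (x,ẋ)=(-0.112700, 0.253600) → end (x,ẋ)=(0.106048, 0.598190)
phase 2: p=0.1939, T=0.301, ωT=0.920909, cosh=1.454865, sinh=1.056708; start (x,ẋ)=(0.106048, 0.598190) → end (x,ẋ)=(0.272693, 0.586260)
phase 3: p=0.3723, T=0.470, ωT=1.437965, cosh=2.224763, sinh=1.987353; start (x,ẋ)=(0.272693, 0.586260) → end (x,ẋ)=(0.531514, 0.698650)
phase 4: p=0.5412, T=0.570, ωT=1.743915, cosh=2.947263, sinh=2.772429; start (x,ẋ)=(0.531514, 0.698650) → end (x,ẋ)=(1.145750, 1.976950)

1 0.6930 0.1060 0.5982
2 0.9940 0.2727 0.5863
3 1.4640 0.5315 0.6987
4 2.0340 1.1458 1.9769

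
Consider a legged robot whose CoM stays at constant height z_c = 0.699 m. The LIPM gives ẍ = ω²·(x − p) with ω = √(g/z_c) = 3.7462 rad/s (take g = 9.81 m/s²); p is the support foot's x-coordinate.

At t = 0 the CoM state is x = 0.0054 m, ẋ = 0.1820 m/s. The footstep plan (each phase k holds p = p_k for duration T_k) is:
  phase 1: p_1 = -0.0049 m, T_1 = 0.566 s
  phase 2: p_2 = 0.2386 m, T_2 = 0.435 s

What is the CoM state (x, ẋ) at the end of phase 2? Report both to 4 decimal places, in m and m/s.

phase 1: p=-0.0049, T=0.566, ωT=2.120349, cosh=4.227018, sinh=4.107029; start (x,ẋ)=(0.005400, 0.182000) → end (x,ẋ)=(0.238168, 0.927791)
phase 2: p=0.2386, T=0.435, ωT=1.629597, cosh=2.648913, sinh=2.452905; start (x,ẋ)=(0.238168, 0.927791) → end (x,ẋ)=(0.844947, 2.453670)

x = 0.8449, ẋ = 2.4537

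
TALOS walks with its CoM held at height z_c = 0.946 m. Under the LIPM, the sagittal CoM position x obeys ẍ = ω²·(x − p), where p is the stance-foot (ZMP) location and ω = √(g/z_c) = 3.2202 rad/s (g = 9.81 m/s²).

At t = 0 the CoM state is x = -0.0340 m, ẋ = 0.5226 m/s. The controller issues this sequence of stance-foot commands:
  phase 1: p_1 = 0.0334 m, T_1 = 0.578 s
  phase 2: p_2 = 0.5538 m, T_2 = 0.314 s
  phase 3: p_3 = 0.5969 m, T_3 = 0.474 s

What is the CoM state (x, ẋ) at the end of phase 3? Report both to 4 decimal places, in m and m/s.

x = 1.0397, ẋ = 1.5976

phase 1: p=0.0334, T=0.578, ωT=1.861276, cosh=3.293705, sinh=3.138231; start (x,ẋ)=(-0.034000, 0.522600) → end (x,ẋ)=(0.320702, 1.040164)
phase 2: p=0.5538, T=0.314, ωT=1.011143, cosh=1.556272, sinh=1.192469; start (x,ẋ)=(0.320702, 1.040164) → end (x,ẋ)=(0.576218, 0.723683)
phase 3: p=0.5969, T=0.474, ωT=1.526375, cosh=2.409394, sinh=2.192072; start (x,ẋ)=(0.576218, 0.723683) → end (x,ẋ)=(1.039698, 1.597643)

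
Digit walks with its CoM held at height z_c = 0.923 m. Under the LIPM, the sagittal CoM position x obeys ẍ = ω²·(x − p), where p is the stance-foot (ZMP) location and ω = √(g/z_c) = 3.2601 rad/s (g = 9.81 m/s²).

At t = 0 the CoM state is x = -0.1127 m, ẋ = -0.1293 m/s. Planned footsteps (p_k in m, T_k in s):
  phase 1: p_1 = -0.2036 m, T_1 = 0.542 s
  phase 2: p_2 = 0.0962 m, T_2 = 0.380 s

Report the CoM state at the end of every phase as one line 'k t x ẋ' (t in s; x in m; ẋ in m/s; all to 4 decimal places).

1 0.5420 -0.0425 0.4525
2 0.9220 0.0562 0.1316

phase 1: p=-0.2036, T=0.542, ωT=1.766974, cosh=3.011983, sinh=2.841134; start (x,ẋ)=(-0.112700, -0.129300) → end (x,ẋ)=(-0.042494, 0.452501)
phase 2: p=0.0962, T=0.380, ωT=1.238838, cosh=1.870661, sinh=1.580940; start (x,ẋ)=(-0.042494, 0.452501) → end (x,ẋ)=(0.056185, 0.131644)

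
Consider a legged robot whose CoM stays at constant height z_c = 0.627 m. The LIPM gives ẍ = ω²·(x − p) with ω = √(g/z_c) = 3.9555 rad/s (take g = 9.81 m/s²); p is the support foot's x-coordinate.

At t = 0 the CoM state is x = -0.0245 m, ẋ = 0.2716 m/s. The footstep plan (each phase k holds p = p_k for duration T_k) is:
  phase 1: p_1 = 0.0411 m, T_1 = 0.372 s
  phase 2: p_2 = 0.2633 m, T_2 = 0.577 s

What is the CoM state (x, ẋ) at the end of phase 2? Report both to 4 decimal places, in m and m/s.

phase 1: p=0.0411, T=0.372, ωT=1.471446, cosh=2.292561, sinh=2.062968; start (x,ẋ)=(-0.024500, 0.271600) → end (x,ẋ)=(0.032359, 0.087359)
phase 2: p=0.2633, T=0.577, ωT=2.282323, cosh=4.950735, sinh=4.848688; start (x,ẋ)=(0.032359, 0.087359) → end (x,ẋ)=(-0.772940, -3.996715)

x = -0.7729, ẋ = -3.9967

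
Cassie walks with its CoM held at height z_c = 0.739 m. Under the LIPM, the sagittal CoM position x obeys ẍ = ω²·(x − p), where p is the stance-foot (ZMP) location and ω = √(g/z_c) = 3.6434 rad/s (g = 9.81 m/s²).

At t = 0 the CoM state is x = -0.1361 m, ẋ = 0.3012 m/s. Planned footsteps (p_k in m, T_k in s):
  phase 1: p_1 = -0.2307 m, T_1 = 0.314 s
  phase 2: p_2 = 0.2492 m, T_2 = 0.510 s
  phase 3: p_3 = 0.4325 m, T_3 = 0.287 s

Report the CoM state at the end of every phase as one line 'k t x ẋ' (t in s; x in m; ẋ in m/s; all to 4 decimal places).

phase 1: p=-0.2307, T=0.314, ωT=1.144028, cosh=1.728960, sinh=1.410427; start (x,ẋ)=(-0.136100, 0.301200) → end (x,ẋ)=(0.049460, 1.006889)
phase 2: p=0.2492, T=0.510, ωT=1.858134, cosh=3.283862, sinh=3.127899; start (x,ẋ)=(0.049460, 1.006889) → end (x,ẋ)=(0.457705, 1.030205)
phase 3: p=0.4325, T=0.287, ωT=1.045656, cosh=1.598363, sinh=1.246901; start (x,ẋ)=(0.457705, 1.030205) → end (x,ẋ)=(0.825360, 1.761147)

1 0.3140 0.0495 1.0069
2 0.8240 0.4577 1.0302
3 1.1110 0.8254 1.7611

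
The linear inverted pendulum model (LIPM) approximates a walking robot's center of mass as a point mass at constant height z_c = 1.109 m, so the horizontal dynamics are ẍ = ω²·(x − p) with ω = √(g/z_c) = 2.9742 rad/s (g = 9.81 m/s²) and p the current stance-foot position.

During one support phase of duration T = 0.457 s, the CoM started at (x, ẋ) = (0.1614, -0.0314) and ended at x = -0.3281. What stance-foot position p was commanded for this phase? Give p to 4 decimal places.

p = 0.5989

ωT = 2.9742·0.457 = 1.359209; cosh(ωT) = 2.074989, sinh(ωT) = 1.818125
x(T) = p + (x₀−p)·cosh(ωT) + (ẋ₀/ω)·sinh(ωT) ⇒ p·(1 − cosh) = x(T) − x₀·cosh − (ẋ₀/ω)·sinh
numerator   = -0.3281 − (0.1614)·2.074989 − (-0.0314/2.9742)·1.818125 = -0.643808
denominator = 1 − 2.074989 = -1.074989
p = -0.643808 / -1.074989 = 0.5989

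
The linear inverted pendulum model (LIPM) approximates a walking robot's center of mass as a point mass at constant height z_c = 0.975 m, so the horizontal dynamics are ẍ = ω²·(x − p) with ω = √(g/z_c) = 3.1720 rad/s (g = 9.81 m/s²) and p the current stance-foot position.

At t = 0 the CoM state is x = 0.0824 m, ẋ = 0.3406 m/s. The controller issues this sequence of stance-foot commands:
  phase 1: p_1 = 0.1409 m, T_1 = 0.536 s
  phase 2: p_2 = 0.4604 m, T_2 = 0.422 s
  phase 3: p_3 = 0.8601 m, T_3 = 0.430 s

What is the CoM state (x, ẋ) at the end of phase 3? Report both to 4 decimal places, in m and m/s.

x = -0.3716, ẋ = -3.5083

phase 1: p=0.1409, T=0.536, ωT=1.700192, cosh=2.828823, sinh=2.646175; start (x,ẋ)=(0.082400, 0.340600) → end (x,ẋ)=(0.259552, 0.472468)
phase 2: p=0.4604, T=0.422, ωT=1.338584, cosh=2.037928, sinh=1.775711; start (x,ẋ)=(0.259552, 0.472468) → end (x,ẋ)=(0.315578, -0.168431)
phase 3: p=0.8601, T=0.430, ωT=1.363960, cosh=2.083650, sinh=1.828003; start (x,ẋ)=(0.315578, -0.168431) → end (x,ẋ)=(-0.371558, -3.508321)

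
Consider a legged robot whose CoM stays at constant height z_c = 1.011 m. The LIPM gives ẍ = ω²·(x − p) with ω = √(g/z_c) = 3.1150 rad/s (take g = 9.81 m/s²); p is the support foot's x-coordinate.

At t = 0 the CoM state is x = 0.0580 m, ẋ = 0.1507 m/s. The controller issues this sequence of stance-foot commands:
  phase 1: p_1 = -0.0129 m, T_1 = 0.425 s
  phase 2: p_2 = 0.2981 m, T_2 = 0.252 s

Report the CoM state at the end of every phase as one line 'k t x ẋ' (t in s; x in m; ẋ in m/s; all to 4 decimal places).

1 0.4250 0.2142 0.6888
2 0.6770 0.3790 0.6853

phase 1: p=-0.0129, T=0.425, ωT=1.323875, cosh=2.012029, sinh=1.745927; start (x,ẋ)=(0.058000, 0.150700) → end (x,ẋ)=(0.214219, 0.688807)
phase 2: p=0.2981, T=0.252, ωT=0.784980, cosh=1.324246, sinh=0.868117; start (x,ẋ)=(0.214219, 0.688807) → end (x,ẋ)=(0.378984, 0.685319)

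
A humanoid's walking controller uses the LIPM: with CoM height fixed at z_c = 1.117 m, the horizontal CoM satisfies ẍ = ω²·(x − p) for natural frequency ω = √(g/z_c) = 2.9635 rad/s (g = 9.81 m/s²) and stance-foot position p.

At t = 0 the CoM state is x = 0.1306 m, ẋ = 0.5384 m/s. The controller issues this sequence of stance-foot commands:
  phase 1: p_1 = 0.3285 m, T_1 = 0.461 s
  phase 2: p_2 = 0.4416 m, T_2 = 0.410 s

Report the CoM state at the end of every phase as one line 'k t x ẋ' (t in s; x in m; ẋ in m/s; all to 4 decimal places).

1 0.4610 0.2483 0.0492
2 0.8710 0.1127 -0.7902

phase 1: p=0.3285, T=0.461, ωT=1.366173, cosh=2.087701, sinh=1.832620; start (x,ẋ)=(0.130600, 0.538400) → end (x,ẋ)=(0.248289, 0.049229)
phase 2: p=0.4416, T=0.410, ωT=1.215035, cosh=1.833556, sinh=1.536856; start (x,ẋ)=(0.248289, 0.049229) → end (x,ẋ)=(0.112684, -0.790165)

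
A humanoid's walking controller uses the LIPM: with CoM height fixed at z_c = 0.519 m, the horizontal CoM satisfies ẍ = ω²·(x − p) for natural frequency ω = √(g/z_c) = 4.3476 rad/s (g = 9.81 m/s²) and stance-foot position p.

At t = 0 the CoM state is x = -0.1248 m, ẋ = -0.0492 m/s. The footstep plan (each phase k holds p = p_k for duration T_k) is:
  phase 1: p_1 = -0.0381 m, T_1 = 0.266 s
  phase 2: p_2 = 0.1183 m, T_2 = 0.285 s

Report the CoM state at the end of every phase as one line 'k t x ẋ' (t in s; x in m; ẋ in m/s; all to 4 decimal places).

1 0.2660 -0.2057 -0.6257
2 0.5510 -0.7156 -3.3986

phase 1: p=-0.0381, T=0.266, ωT=1.156462, cosh=1.746632, sinh=1.432034; start (x,ẋ)=(-0.124800, -0.049200) → end (x,ẋ)=(-0.205739, -0.625721)
phase 2: p=0.1183, T=0.285, ωT=1.239066, cosh=1.871021, sinh=1.581366; start (x,ẋ)=(-0.205739, -0.625721) → end (x,ẋ)=(-0.715579, -3.398551)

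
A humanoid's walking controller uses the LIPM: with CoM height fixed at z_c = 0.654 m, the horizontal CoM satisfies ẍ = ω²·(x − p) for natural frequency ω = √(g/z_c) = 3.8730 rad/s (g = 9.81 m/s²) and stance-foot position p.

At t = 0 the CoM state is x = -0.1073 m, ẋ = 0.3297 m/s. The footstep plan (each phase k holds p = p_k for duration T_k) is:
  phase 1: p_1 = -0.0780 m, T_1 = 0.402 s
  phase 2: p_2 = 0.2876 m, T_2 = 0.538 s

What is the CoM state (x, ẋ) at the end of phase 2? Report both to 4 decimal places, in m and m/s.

x = -0.1413, ẋ = -1.4733

phase 1: p=-0.0780, T=0.402, ωT=1.556946, cosh=2.477544, sinh=2.266766; start (x,ẋ)=(-0.107300, 0.329700) → end (x,ẋ)=(0.042373, 0.559616)
phase 2: p=0.2876, T=0.538, ωT=2.083674, cosh=4.079202, sinh=3.954730; start (x,ẋ)=(0.042373, 0.559616) → end (x,ẋ)=(-0.141306, -1.473277)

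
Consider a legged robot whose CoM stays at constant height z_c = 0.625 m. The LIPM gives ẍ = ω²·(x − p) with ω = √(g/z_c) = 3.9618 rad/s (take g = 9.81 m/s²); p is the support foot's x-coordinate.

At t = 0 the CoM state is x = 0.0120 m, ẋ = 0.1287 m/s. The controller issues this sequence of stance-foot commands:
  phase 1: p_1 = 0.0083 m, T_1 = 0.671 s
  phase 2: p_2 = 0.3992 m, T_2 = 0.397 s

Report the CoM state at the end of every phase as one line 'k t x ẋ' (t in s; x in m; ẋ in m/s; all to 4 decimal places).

1 0.6710 0.2655 1.0271
2 1.0680 0.6611 1.3605

phase 1: p=0.0083, T=0.671, ωT=2.658368, cosh=7.171518, sinh=7.101456; start (x,ẋ)=(0.012000, 0.128700) → end (x,ẋ)=(0.265527, 1.027072)
phase 2: p=0.3992, T=0.397, ωT=1.572835, cosh=2.513874, sinh=2.306418; start (x,ẋ)=(0.265527, 1.027072) → end (x,ẋ)=(0.661088, 1.360485)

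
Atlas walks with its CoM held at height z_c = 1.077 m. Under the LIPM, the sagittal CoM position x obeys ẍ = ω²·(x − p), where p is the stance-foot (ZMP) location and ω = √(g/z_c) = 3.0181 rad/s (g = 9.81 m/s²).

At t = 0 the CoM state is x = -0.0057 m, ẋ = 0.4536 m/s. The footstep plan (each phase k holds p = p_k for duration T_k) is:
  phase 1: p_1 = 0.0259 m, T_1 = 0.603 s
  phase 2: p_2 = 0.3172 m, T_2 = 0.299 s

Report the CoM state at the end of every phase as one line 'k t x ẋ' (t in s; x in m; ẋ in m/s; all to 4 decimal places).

1 0.6030 0.3774 1.1498
2 0.9020 0.7960 1.8379

phase 1: p=0.0259, T=0.603, ωT=1.819914, cosh=3.166685, sinh=3.004645; start (x,ẋ)=(-0.005700, 0.453600) → end (x,ẋ)=(0.377411, 1.149849)
phase 2: p=0.3172, T=0.299, ωT=0.902412, cosh=1.435566, sinh=1.029976; start (x,ẋ)=(0.377411, 1.149849) → end (x,ẋ)=(0.796041, 1.837854)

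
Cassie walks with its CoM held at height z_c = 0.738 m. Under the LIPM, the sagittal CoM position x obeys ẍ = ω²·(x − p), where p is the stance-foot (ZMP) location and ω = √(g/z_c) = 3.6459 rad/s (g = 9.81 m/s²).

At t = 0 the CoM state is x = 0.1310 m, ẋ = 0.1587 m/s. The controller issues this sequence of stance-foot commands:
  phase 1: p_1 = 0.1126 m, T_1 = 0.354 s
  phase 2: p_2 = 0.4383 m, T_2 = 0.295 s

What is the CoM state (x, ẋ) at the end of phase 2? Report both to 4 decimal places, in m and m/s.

x = 0.2341, ẋ = -0.3307

phase 1: p=0.1126, T=0.354, ωT=1.290649, cosh=1.955118, sinh=1.680026; start (x,ẋ)=(0.131000, 0.158700) → end (x,ẋ)=(0.221703, 0.422981)
phase 2: p=0.4383, T=0.295, ωT=1.075541, cosh=1.636345, sinh=1.295232; start (x,ẋ)=(0.221703, 0.422981) → end (x,ẋ)=(0.234139, -0.330690)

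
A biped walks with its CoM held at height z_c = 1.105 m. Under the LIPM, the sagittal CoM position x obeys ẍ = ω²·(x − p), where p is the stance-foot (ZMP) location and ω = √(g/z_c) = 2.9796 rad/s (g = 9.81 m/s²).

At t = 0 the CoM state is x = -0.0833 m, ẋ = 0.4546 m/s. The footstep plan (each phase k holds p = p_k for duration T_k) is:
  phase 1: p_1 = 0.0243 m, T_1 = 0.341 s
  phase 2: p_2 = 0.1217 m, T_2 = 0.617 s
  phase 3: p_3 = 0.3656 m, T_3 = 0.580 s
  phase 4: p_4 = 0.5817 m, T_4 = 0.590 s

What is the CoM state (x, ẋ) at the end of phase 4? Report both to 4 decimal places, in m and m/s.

x = -1.2974, ẋ = -5.4629

phase 1: p=0.0243, T=0.341, ωT=1.016044, cosh=1.562134, sinh=1.200110; start (x,ẋ)=(-0.083300, 0.454600) → end (x,ẋ)=(0.039316, 0.325385)
phase 2: p=0.1217, T=0.617, ωT=1.838413, cosh=3.222812, sinh=3.063743; start (x,ẋ)=(0.039316, 0.325385) → end (x,ẋ)=(0.190766, 0.296595)
phase 3: p=0.3656, T=0.580, ωT=1.728168, cosh=2.903970, sinh=2.726360; start (x,ẋ)=(0.190766, 0.296595) → end (x,ẋ)=(0.129274, -0.558955)
phase 4: p=0.5817, T=0.590, ωT=1.757964, cosh=2.986505, sinh=2.814110; start (x,ẋ)=(0.129274, -0.558955) → end (x,ẋ)=(-1.297382, -5.462876)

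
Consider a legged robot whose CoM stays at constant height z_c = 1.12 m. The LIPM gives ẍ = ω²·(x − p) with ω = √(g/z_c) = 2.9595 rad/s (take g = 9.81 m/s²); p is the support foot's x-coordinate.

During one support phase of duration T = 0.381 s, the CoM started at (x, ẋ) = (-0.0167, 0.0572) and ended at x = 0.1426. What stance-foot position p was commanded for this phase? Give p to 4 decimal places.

ωT = 2.9595·0.381 = 1.127569; cosh(ωT) = 1.705980, sinh(ωT) = 1.382161
x(T) = p + (x₀−p)·cosh(ωT) + (ẋ₀/ω)·sinh(ωT) ⇒ p·(1 − cosh) = x(T) − x₀·cosh − (ẋ₀/ω)·sinh
numerator   = 0.1426 − (-0.0167)·1.705980 − (0.0572/2.9595)·1.382161 = 0.144376
denominator = 1 − 1.705980 = -0.705980
p = 0.144376 / -0.705980 = -0.2045

p = -0.2045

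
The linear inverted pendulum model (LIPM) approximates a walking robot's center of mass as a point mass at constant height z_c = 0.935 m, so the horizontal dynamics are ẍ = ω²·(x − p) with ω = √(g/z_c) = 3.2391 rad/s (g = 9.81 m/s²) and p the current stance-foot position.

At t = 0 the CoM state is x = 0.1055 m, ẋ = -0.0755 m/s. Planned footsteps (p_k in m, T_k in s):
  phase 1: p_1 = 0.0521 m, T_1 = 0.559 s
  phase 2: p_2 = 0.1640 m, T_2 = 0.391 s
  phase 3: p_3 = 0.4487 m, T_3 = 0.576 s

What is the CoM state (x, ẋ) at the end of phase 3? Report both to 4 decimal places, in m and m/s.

x = 0.3312, ẋ = -0.2240

phase 1: p=0.0521, T=0.559, ωT=1.810657, cosh=3.139005, sinh=2.975458; start (x,ẋ)=(0.105500, -0.075500) → end (x,ẋ)=(0.150368, 0.277664)
phase 2: p=0.1640, T=0.391, ωT=1.266488, cosh=1.915094, sinh=1.633275; start (x,ẋ)=(0.150368, 0.277664) → end (x,ẋ)=(0.277902, 0.459635)
phase 3: p=0.4487, T=0.576, ωT=1.865722, cosh=3.307690, sinh=3.152906; start (x,ẋ)=(0.277902, 0.459635) → end (x,ẋ)=(0.331157, -0.223956)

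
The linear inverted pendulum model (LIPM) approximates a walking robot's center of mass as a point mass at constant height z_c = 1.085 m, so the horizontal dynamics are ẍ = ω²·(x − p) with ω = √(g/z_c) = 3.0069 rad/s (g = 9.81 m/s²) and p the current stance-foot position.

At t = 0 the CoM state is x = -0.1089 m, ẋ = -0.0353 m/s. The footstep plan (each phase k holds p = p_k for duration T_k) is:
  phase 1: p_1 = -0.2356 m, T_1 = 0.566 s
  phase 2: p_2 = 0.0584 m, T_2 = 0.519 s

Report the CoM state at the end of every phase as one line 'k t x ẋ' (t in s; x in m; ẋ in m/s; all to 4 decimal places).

1 0.5660 0.0923 0.9100
2 1.0850 0.8313 2.4937

phase 1: p=-0.2356, T=0.566, ωT=1.701905, cosh=2.833362, sinh=2.651026; start (x,ẋ)=(-0.108900, -0.035300) → end (x,ẋ)=(0.092265, 0.909955)
phase 2: p=0.0584, T=0.519, ωT=1.560581, cosh=2.485801, sinh=2.275787; start (x,ẋ)=(0.092265, 0.909955) → end (x,ẋ)=(0.831285, 2.493705)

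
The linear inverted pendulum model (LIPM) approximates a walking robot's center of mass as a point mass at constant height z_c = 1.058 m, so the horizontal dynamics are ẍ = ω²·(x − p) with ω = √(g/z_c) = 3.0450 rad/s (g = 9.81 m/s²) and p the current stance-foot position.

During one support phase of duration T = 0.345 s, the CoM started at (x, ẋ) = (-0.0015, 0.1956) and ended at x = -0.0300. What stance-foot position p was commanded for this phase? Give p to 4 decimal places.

ωT = 3.0450·0.345 = 1.050525; cosh(ωT) = 1.604453, sinh(ωT) = 1.254699
x(T) = p + (x₀−p)·cosh(ωT) + (ẋ₀/ω)·sinh(ωT) ⇒ p·(1 − cosh) = x(T) − x₀·cosh − (ẋ₀/ω)·sinh
numerator   = -0.0300 − (-0.0015)·1.604453 − (0.1956/3.0450)·1.254699 = -0.108191
denominator = 1 − 1.604453 = -0.604453
p = -0.108191 / -0.604453 = 0.1790

p = 0.1790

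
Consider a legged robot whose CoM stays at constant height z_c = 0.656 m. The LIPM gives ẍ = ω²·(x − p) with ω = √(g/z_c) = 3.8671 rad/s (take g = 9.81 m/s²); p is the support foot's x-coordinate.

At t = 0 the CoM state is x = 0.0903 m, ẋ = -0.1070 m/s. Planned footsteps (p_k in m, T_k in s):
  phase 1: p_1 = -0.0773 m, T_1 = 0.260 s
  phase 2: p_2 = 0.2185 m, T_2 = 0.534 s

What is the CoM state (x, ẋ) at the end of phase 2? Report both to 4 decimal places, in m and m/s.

phase 1: p=-0.0773, T=0.260, ωT=1.005446, cosh=1.549504, sinh=1.183622; start (x,ẋ)=(0.090300, -0.107000) → end (x,ẋ)=(0.149647, 0.601339)
phase 2: p=0.2185, T=0.534, ωT=2.065031, cosh=4.006180, sinh=3.879366; start (x,ẋ)=(0.149647, 0.601339) → end (x,ẋ)=(0.545908, 1.376146)

x = 0.5459, ẋ = 1.3761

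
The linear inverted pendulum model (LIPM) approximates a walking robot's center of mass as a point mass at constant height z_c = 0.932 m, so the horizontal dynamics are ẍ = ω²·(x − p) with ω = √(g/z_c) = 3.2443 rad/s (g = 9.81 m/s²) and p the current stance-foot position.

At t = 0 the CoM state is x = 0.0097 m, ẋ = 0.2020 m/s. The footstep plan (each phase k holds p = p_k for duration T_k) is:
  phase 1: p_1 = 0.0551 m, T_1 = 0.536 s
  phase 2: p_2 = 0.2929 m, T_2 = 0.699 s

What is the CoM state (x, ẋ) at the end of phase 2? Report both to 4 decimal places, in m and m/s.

x = -0.4053, ẋ = -2.1788

phase 1: p=0.0551, T=0.536, ωT=1.738945, cosh=2.933520, sinh=2.757815; start (x,ẋ)=(0.009700, 0.202000) → end (x,ẋ)=(0.093628, 0.186369)
phase 2: p=0.2929, T=0.699, ωT=2.267766, cosh=4.880671, sinh=4.777128; start (x,ẋ)=(0.093628, 0.186369) → end (x,ẋ)=(-0.405258, -2.178796)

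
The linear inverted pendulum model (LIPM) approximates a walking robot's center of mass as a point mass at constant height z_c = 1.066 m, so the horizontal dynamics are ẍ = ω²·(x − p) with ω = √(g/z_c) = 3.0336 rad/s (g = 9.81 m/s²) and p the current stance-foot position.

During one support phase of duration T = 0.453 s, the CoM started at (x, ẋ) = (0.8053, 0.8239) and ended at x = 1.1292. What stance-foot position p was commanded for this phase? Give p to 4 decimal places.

ωT = 3.0336·0.453 = 1.374221; cosh(ωT) = 2.102516, sinh(ωT) = 1.849480
x(T) = p + (x₀−p)·cosh(ωT) + (ẋ₀/ω)·sinh(ωT) ⇒ p·(1 − cosh) = x(T) − x₀·cosh − (ẋ₀/ω)·sinh
numerator   = 1.1292 − (0.8053)·2.102516 − (0.8239/3.0336)·1.849480 = -1.066259
denominator = 1 − 2.102516 = -1.102516
p = -1.066259 / -1.102516 = 0.9671

p = 0.9671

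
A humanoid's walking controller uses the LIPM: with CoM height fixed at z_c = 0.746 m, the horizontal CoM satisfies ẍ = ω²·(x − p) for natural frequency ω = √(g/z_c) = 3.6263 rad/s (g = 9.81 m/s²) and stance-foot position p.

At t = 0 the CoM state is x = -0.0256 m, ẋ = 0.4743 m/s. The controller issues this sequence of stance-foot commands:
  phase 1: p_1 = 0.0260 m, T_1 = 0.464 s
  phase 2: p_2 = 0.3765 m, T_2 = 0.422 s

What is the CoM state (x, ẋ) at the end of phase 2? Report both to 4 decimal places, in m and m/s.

x = 0.5094, ẋ = 0.7835

phase 1: p=0.0260, T=0.464, ωT=1.682603, cosh=2.782716, sinh=2.596826; start (x,ẋ)=(-0.025600, 0.474300) → end (x,ẋ)=(0.222062, 0.833931)
phase 2: p=0.3765, T=0.422, ωT=1.530299, cosh=2.418014, sinh=2.201542; start (x,ẋ)=(0.222062, 0.833931) → end (x,ẋ)=(0.509351, 0.783512)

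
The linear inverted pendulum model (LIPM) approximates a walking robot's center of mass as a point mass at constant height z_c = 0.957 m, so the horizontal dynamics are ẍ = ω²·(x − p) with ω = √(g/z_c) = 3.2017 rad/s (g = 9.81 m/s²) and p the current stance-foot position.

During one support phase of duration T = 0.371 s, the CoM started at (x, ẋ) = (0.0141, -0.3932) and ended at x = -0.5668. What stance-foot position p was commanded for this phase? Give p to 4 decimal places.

ωT = 3.2017·0.371 = 1.187831; cosh(ωT) = 1.792420, sinh(ωT) = 1.487538
x(T) = p + (x₀−p)·cosh(ωT) + (ẋ₀/ω)·sinh(ωT) ⇒ p·(1 − cosh) = x(T) − x₀·cosh − (ẋ₀/ω)·sinh
numerator   = -0.5668 − (0.0141)·1.792420 − (-0.3932/3.2017)·1.487538 = -0.409389
denominator = 1 − 1.792420 = -0.792420
p = -0.409389 / -0.792420 = 0.5166

p = 0.5166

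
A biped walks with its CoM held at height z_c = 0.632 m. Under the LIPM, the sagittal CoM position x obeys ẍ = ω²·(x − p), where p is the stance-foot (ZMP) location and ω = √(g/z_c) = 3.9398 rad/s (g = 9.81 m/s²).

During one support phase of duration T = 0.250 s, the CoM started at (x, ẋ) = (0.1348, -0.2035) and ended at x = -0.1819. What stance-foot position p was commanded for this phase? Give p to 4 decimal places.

p = 0.6242

ωT = 3.9398·0.250 = 0.984950; cosh(ωT) = 1.525568, sinh(ωT) = 1.152110
x(T) = p + (x₀−p)·cosh(ωT) + (ẋ₀/ω)·sinh(ωT) ⇒ p·(1 − cosh) = x(T) − x₀·cosh − (ẋ₀/ω)·sinh
numerator   = -0.1819 − (0.1348)·1.525568 − (-0.2035/3.9398)·1.152110 = -0.328037
denominator = 1 − 1.525568 = -0.525568
p = -0.328037 / -0.525568 = 0.6242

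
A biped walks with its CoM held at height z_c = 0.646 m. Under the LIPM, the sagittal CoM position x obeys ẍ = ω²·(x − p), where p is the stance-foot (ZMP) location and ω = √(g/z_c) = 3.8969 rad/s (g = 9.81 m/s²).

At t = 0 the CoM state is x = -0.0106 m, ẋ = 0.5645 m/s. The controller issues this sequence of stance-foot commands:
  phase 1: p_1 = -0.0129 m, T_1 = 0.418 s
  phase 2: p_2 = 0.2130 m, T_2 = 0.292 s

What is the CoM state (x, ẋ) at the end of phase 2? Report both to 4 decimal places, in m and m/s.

phase 1: p=-0.0129, T=0.418, ωT=1.628904, cosh=2.647215, sinh=2.451070; start (x,ẋ)=(-0.010600, 0.564500) → end (x,ẋ)=(0.348248, 1.516321)
phase 2: p=0.2130, T=0.292, ωT=1.137895, cosh=1.720343, sinh=1.399850; start (x,ẋ)=(0.348248, 1.516321) → end (x,ẋ)=(0.990367, 3.346378)

x = 0.9904, ẋ = 3.3464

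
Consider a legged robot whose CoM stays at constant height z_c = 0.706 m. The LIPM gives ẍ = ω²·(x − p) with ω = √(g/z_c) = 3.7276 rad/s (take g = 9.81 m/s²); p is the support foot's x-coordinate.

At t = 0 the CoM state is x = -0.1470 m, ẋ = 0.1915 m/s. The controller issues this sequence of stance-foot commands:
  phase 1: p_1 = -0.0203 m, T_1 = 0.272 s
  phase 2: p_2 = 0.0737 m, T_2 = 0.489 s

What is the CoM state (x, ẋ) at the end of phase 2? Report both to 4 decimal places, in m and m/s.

x = -0.8725, ẋ = -3.4316

phase 1: p=-0.0203, T=0.272, ωT=1.013907, cosh=1.559574, sinh=1.196775; start (x,ẋ)=(-0.147000, 0.191500) → end (x,ẋ)=(-0.156415, -0.266563)
phase 2: p=0.0737, T=0.489, ωT=1.822796, cosh=3.175357, sinh=3.013784; start (x,ẋ)=(-0.156415, -0.266563) → end (x,ẋ)=(-0.872516, -3.431591)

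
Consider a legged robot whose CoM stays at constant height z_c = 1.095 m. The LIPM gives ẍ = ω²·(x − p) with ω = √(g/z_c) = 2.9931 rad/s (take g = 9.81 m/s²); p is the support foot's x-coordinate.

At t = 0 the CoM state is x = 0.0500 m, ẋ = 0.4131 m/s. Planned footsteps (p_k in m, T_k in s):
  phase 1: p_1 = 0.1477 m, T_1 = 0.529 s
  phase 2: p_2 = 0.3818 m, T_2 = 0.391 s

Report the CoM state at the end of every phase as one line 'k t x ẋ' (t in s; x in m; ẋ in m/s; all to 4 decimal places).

1 0.5290 0.2217 0.3663
2 0.9200 0.2772 -0.0507

phase 1: p=0.1477, T=0.529, ωT=1.583350, cosh=2.538266, sinh=2.332980; start (x,ẋ)=(0.050000, 0.413100) → end (x,ẋ)=(0.221703, 0.366334)
phase 2: p=0.3818, T=0.391, ωT=1.170302, cosh=1.766620, sinh=1.456346; start (x,ẋ)=(0.221703, 0.366334) → end (x,ẋ)=(0.277216, -0.050687)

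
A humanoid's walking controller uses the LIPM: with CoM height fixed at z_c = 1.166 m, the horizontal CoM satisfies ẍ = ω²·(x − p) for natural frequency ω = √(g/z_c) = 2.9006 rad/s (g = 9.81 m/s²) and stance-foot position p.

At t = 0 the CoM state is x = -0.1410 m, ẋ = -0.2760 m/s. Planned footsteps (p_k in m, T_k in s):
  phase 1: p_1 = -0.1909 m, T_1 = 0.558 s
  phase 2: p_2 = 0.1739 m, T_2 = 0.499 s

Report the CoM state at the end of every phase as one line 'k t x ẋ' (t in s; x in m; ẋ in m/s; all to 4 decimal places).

1 0.5580 -0.2907 -0.3728
2 1.0570 -1.1266 -3.5431

phase 1: p=-0.1909, T=0.558, ωT=1.618535, cosh=2.621940, sinh=2.423752; start (x,ẋ)=(-0.141000, -0.276000) → end (x,ẋ)=(-0.290692, -0.372842)
phase 2: p=0.1739, T=0.499, ωT=1.447399, cosh=2.243612, sinh=2.008431; start (x,ẋ)=(-0.290692, -0.372842) → end (x,ẋ)=(-1.126626, -3.543063)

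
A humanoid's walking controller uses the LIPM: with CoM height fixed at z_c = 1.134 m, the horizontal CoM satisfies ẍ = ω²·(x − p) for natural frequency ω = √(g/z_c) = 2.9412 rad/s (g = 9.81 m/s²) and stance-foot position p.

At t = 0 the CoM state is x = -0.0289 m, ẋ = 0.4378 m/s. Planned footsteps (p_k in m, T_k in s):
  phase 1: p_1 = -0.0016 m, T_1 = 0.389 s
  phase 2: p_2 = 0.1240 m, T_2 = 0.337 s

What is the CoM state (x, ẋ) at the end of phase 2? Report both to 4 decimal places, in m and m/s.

phase 1: p=-0.0016, T=0.389, ωT=1.144127, cosh=1.729100, sinh=1.410598; start (x,ẋ)=(-0.028900, 0.437800) → end (x,ẋ)=(0.161164, 0.643736)
phase 2: p=0.1240, T=0.337, ωT=0.991184, cosh=1.532780, sinh=1.161644; start (x,ẋ)=(0.161164, 0.643736) → end (x,ẋ)=(0.435212, 1.113683)

x = 0.4352, ẋ = 1.1137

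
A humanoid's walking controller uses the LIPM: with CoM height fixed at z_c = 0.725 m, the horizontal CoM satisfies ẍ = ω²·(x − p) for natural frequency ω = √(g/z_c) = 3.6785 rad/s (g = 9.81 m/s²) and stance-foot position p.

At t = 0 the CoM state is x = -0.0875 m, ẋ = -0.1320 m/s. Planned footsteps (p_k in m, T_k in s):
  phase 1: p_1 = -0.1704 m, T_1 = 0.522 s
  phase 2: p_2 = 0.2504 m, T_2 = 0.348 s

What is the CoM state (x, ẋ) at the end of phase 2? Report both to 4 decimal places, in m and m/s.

phase 1: p=-0.1704, T=0.522, ωT=1.920177, cosh=3.484373, sinh=3.337792; start (x,ẋ)=(-0.087500, -0.132000) → end (x,ẋ)=(-0.001319, 0.557915)
phase 2: p=0.2504, T=0.348, ωT=1.280118, cosh=1.937534, sinh=1.659530; start (x,ẋ)=(-0.001319, 0.557915) → end (x,ẋ)=(0.014384, -0.455663)

x = 0.0144, ẋ = -0.4557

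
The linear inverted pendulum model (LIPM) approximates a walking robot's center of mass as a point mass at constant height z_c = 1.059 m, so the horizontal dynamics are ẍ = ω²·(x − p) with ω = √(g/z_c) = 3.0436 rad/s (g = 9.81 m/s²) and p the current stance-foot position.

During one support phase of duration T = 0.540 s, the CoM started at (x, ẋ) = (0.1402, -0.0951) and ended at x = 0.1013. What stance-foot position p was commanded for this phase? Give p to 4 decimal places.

p = 0.1171

ωT = 3.0436·0.540 = 1.643544; cosh(ωT) = 2.683383, sinh(ωT) = 2.490089
x(T) = p + (x₀−p)·cosh(ωT) + (ẋ₀/ω)·sinh(ωT) ⇒ p·(1 − cosh) = x(T) − x₀·cosh − (ẋ₀/ω)·sinh
numerator   = 0.1013 − (0.1402)·2.683383 − (-0.0951/3.0436)·2.490089 = -0.197105
denominator = 1 − 2.683383 = -1.683383
p = -0.197105 / -1.683383 = 0.1171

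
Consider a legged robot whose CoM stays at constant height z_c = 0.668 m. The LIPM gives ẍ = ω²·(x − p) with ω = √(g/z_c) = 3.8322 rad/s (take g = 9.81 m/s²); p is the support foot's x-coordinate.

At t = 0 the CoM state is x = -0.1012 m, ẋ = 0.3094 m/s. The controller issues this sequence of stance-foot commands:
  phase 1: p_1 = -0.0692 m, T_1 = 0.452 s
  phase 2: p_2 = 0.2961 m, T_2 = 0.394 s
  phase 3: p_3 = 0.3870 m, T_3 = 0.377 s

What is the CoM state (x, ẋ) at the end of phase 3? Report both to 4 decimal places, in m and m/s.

phase 1: p=-0.0692, T=0.452, ωT=1.732154, cosh=2.914861, sinh=2.737958; start (x,ẋ)=(-0.101200, 0.309400) → end (x,ẋ)=(0.058579, 0.566101)
phase 2: p=0.2961, T=0.394, ωT=1.509887, cosh=2.373577, sinh=2.152642; start (x,ẋ)=(0.058579, 0.566101) → end (x,ẋ)=(0.050318, -0.615712)
phase 3: p=0.3870, T=0.377, ωT=1.444739, cosh=2.238277, sinh=2.002470; start (x,ẋ)=(0.050318, -0.615712) → end (x,ẋ)=(-0.688321, -3.961786)

x = -0.6883, ẋ = -3.9618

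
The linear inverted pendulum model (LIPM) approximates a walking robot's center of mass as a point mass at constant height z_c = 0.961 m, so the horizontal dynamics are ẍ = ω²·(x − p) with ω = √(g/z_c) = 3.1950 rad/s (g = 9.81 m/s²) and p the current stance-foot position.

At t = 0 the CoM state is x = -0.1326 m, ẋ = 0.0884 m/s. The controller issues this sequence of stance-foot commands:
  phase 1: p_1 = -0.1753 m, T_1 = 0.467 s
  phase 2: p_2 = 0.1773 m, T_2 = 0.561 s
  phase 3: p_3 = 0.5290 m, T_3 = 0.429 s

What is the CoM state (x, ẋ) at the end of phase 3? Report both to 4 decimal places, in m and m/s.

x = -0.6851, ẋ = -3.5466

phase 1: p=-0.1753, T=0.467, ωT=1.492065, cosh=2.335588, sinh=2.110680; start (x,ẋ)=(-0.132600, 0.088400) → end (x,ẋ)=(-0.017172, 0.494419)
phase 2: p=0.1773, T=0.561, ωT=1.792395, cosh=3.085188, sinh=2.918627; start (x,ẋ)=(-0.017172, 0.494419) → end (x,ẋ)=(0.028969, -0.288076)
phase 3: p=0.5290, T=0.429, ωT=1.370655, cosh=2.095935, sinh=1.841994; start (x,ẋ)=(0.028969, -0.288076) → end (x,ẋ)=(-0.685115, -3.546557)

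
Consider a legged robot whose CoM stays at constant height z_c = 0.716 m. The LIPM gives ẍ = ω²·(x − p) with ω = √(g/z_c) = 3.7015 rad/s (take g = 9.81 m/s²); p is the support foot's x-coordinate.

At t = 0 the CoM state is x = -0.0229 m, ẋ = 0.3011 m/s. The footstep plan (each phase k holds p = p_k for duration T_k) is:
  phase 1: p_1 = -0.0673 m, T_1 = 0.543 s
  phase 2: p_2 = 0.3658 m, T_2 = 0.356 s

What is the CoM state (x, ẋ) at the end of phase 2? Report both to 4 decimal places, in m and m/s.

x = 1.2508, ẋ = 3.7099

phase 1: p=-0.0673, T=0.543, ωT=2.009914, cosh=3.798340, sinh=3.664340; start (x,ẋ)=(-0.022900, 0.301100) → end (x,ẋ)=(0.399423, 1.745902)
phase 2: p=0.3658, T=0.356, ωT=1.317734, cosh=2.001345, sinh=1.733604; start (x,ẋ)=(0.399423, 1.745902) → end (x,ẋ)=(1.250788, 3.709911)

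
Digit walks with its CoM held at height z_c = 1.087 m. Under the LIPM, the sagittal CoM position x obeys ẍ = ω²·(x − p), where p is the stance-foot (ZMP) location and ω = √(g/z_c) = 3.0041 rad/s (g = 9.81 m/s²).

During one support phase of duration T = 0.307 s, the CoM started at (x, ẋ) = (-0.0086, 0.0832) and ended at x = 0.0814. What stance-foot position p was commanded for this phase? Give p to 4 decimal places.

ωT = 3.0041·0.307 = 0.922259; cosh(ωT) = 1.456292, sinh(ωT) = 1.058672
x(T) = p + (x₀−p)·cosh(ωT) + (ẋ₀/ω)·sinh(ωT) ⇒ p·(1 − cosh) = x(T) − x₀·cosh − (ẋ₀/ω)·sinh
numerator   = 0.0814 − (-0.0086)·1.456292 − (0.0832/3.0041)·1.058672 = 0.064604
denominator = 1 − 1.456292 = -0.456292
p = 0.064604 / -0.456292 = -0.1416

p = -0.1416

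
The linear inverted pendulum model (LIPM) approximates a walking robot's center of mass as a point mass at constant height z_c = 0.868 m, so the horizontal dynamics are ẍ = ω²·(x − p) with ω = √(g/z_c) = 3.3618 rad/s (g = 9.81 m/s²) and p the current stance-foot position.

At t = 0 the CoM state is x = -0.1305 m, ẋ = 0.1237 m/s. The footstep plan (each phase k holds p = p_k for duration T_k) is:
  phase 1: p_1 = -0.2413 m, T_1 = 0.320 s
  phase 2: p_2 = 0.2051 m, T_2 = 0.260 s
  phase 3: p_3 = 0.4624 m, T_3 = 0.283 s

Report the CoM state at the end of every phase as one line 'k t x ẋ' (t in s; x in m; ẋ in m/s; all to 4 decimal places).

phase 1: p=-0.2413, T=0.320, ωT=1.075776, cosh=1.636650, sinh=1.295617; start (x,ẋ)=(-0.130500, 0.123700) → end (x,ẋ)=(-0.012286, 0.685055)
phase 2: p=0.2051, T=0.260, ωT=0.874068, cosh=1.406946, sinh=0.989695; start (x,ẋ)=(-0.012286, 0.685055) → end (x,ẋ)=(0.100926, 0.240558)
phase 3: p=0.4624, T=0.283, ωT=0.951389, cosh=1.487754, sinh=1.101550; start (x,ẋ)=(0.100926, 0.240558) → end (x,ẋ)=(0.003438, -0.980716)

1 0.3200 -0.0123 0.6851
2 0.5800 0.1009 0.2406
3 0.8630 0.0034 -0.9807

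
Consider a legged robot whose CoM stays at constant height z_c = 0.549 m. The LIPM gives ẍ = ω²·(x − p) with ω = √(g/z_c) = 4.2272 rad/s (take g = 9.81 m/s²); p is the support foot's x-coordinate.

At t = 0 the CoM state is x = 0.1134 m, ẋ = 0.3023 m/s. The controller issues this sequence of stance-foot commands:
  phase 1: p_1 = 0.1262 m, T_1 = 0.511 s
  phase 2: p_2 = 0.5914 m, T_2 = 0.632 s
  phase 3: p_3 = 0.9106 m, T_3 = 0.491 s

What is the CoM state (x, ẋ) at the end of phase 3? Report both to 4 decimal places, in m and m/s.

phase 1: p=0.1262, T=0.511, ωT=2.160099, cosh=4.393656, sinh=4.278342; start (x,ẋ)=(0.113400, 0.302300) → end (x,ẋ)=(0.375919, 1.096709)
phase 2: p=0.5914, T=0.632, ωT=2.671590, cosh=7.266047, sinh=7.196905; start (x,ẋ)=(0.375919, 1.096709) → end (x,ẋ)=(0.892874, 1.413199)
phase 3: p=0.9106, T=0.491, ωT=2.075555, cosh=4.047228, sinh=3.921741; start (x,ẋ)=(0.892874, 1.413199) → end (x,ẋ)=(2.149938, 5.425670)

x = 2.1499, ẋ = 5.4257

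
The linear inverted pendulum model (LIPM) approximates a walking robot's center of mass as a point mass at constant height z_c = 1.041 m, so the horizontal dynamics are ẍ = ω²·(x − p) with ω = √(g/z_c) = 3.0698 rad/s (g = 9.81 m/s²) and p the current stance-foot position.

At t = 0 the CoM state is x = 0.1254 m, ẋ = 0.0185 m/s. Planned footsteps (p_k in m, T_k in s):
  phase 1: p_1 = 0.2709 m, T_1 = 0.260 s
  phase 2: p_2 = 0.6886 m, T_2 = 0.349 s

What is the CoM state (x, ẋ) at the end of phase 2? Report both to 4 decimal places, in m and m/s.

x = -0.4566, ẋ = -3.0045

phase 1: p=0.2709, T=0.260, ωT=0.798148, cosh=1.335792, sinh=0.885631; start (x,ẋ)=(0.125400, 0.018500) → end (x,ẋ)=(0.081879, -0.370860)
phase 2: p=0.6886, T=0.349, ωT=1.071360, cosh=1.630945, sinh=1.288403; start (x,ẋ)=(0.081879, -0.370860) → end (x,ẋ)=(-0.456579, -3.004516)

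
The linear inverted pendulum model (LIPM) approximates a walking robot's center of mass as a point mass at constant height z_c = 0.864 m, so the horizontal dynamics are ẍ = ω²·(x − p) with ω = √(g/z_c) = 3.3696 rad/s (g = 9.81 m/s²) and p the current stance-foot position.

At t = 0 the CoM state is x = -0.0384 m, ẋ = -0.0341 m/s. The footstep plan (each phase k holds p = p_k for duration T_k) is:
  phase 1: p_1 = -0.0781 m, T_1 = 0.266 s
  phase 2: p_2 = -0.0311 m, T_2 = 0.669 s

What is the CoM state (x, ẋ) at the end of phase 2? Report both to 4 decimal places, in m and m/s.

x = 0.0889, ẋ = 0.4139

phase 1: p=-0.0781, T=0.266, ωT=0.896314, cosh=1.429312, sinh=1.021241; start (x,ẋ)=(-0.038400, -0.034100) → end (x,ẋ)=(-0.031691, 0.087875)
phase 2: p=-0.0311, T=0.669, ωT=2.254262, cosh=4.816607, sinh=4.711656; start (x,ẋ)=(-0.031691, 0.087875) → end (x,ẋ)=(0.088927, 0.413874)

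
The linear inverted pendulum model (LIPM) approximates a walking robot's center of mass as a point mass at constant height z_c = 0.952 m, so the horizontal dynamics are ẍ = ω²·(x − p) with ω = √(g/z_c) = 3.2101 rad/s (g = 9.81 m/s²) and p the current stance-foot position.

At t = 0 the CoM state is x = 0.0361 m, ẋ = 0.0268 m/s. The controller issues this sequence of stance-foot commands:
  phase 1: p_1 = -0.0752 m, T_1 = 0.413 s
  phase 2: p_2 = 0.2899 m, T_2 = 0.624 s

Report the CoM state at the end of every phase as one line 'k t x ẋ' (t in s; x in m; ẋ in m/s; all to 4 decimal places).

phase 1: p=-0.0752, T=0.413, ωT=1.325771, cosh=2.015343, sinh=1.749745; start (x,ẋ)=(0.036100, 0.026800) → end (x,ẋ)=(0.163716, 0.679167)
phase 2: p=0.2899, T=0.624, ωT=2.003102, cosh=3.773466, sinh=3.638550; start (x,ẋ)=(0.163716, 0.679167) → end (x,ẋ)=(0.583563, 1.088968)

1 0.4130 0.1637 0.6792
2 1.0370 0.5836 1.0890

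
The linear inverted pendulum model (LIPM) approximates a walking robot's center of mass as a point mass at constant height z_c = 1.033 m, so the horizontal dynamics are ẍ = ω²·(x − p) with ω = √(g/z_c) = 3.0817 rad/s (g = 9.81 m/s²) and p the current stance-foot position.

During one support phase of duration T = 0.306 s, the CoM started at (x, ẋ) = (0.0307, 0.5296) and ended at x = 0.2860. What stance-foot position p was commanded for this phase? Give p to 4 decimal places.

p = -0.1117

ωT = 3.0817·0.306 = 0.943000; cosh(ωT) = 1.478566, sinh(ωT) = 1.089108
x(T) = p + (x₀−p)·cosh(ωT) + (ẋ₀/ω)·sinh(ωT) ⇒ p·(1 − cosh) = x(T) − x₀·cosh − (ẋ₀/ω)·sinh
numerator   = 0.2860 − (0.0307)·1.478566 − (0.5296/3.0817)·1.089108 = 0.053441
denominator = 1 − 1.478566 = -0.478566
p = 0.053441 / -0.478566 = -0.1117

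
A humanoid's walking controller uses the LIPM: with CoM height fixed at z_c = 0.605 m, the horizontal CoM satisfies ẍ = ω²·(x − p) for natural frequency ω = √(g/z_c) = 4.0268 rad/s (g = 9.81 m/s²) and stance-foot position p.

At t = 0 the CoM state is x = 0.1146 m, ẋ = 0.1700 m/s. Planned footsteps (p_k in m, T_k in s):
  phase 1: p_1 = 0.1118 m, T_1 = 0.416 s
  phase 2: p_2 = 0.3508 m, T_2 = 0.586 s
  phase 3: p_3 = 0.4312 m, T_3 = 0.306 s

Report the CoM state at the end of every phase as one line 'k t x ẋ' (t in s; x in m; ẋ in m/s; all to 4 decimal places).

phase 1: p=0.1118, T=0.416, ωT=1.675149, cosh=2.763435, sinh=2.576155; start (x,ẋ)=(0.114600, 0.170000) → end (x,ẋ)=(0.228296, 0.498830)
phase 2: p=0.3508, T=0.586, ωT=2.359705, cosh=5.341137, sinh=5.246689; start (x,ẋ)=(0.228296, 0.498830) → end (x,ẋ)=(0.346434, 0.076123)
phase 3: p=0.4312, T=0.306, ωT=1.232201, cosh=1.860209, sinh=1.568559; start (x,ẋ)=(0.346434, 0.076123) → end (x,ẋ)=(0.303169, -0.393801)

1 0.4160 0.2283 0.4988
2 1.0020 0.3464 0.0761
3 1.3080 0.3032 -0.3938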